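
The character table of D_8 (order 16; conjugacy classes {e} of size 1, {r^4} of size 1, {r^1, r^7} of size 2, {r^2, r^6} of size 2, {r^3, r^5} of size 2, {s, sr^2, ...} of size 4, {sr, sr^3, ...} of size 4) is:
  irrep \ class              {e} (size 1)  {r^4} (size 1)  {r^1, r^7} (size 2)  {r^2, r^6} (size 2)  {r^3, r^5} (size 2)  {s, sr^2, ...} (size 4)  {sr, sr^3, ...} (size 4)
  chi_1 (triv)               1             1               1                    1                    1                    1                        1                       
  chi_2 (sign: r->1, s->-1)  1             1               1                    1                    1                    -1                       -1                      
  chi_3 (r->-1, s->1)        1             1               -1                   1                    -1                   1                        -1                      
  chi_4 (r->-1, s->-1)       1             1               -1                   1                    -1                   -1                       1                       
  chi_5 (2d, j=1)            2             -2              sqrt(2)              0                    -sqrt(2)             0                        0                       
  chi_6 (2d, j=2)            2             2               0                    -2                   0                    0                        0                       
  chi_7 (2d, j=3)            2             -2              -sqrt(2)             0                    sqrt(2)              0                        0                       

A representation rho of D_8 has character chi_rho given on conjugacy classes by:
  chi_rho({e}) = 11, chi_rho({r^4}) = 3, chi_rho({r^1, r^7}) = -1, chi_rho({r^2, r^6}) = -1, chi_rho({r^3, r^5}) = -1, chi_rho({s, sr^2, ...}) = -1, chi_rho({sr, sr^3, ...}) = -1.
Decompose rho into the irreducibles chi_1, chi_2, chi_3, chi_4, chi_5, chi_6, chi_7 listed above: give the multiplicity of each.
Multiplicities: chi_1: 0, chi_2: 1, chi_3: 1, chi_4: 1, chi_5: 1, chi_6: 2, chi_7: 1.

Reasoning: Use <chi_rho, chi> = (1/|G|) sum_C |C| * chi_rho(C) * conj(chi(C)) with |G| = 16 for each irreducible chi in the table:
  <chi_rho, chi_1> = (1/16)[1*(11)*conj(1) + 1*(3)*conj(1) + 2*(-1)*conj(1) + 2*(-1)*conj(1) + 2*(-1)*conj(1) + 4*(-1)*conj(1) + 4*(-1)*conj(1)]
      = (1/16)[(11) + (3) + (-2) + (-2) + (-2) + (-4) + (-4)] = 0/16 = 0
  <chi_rho, chi_2> = (1/16)[1*(11)*conj(1) + 1*(3)*conj(1) + 2*(-1)*conj(1) + 2*(-1)*conj(1) + 2*(-1)*conj(1) + 4*(-1)*conj(-1) + 4*(-1)*conj(-1)]
      = (1/16)[(11) + (3) + (-2) + (-2) + (-2) + (4) + (4)] = 16/16 = 1
  <chi_rho, chi_3> = (1/16)[1*(11)*conj(1) + 1*(3)*conj(1) + 2*(-1)*conj(-1) + 2*(-1)*conj(1) + 2*(-1)*conj(-1) + 4*(-1)*conj(1) + 4*(-1)*conj(-1)]
      = (1/16)[(11) + (3) + (2) + (-2) + (2) + (-4) + (4)] = 16/16 = 1
  <chi_rho, chi_4> = (1/16)[1*(11)*conj(1) + 1*(3)*conj(1) + 2*(-1)*conj(-1) + 2*(-1)*conj(1) + 2*(-1)*conj(-1) + 4*(-1)*conj(-1) + 4*(-1)*conj(1)]
      = (1/16)[(11) + (3) + (2) + (-2) + (2) + (4) + (-4)] = 16/16 = 1
  <chi_rho, chi_5> = (1/16)[1*(11)*conj(2) + 1*(3)*conj(-2) + 2*(-1)*conj(sqrt(2)) + 2*(-1)*conj(0) + 2*(-1)*conj(-sqrt(2)) + 4*(-1)*conj(0) + 4*(-1)*conj(0)]
      = (1/16)[(22) + (-6) + (-2*sqrt(2)) + (0) + (2*sqrt(2)) + (0) + (0)] = 16/16 = 1
  <chi_rho, chi_6> = (1/16)[1*(11)*conj(2) + 1*(3)*conj(2) + 2*(-1)*conj(0) + 2*(-1)*conj(-2) + 2*(-1)*conj(0) + 4*(-1)*conj(0) + 4*(-1)*conj(0)]
      = (1/16)[(22) + (6) + (0) + (4) + (0) + (0) + (0)] = 32/16 = 2
  <chi_rho, chi_7> = (1/16)[1*(11)*conj(2) + 1*(3)*conj(-2) + 2*(-1)*conj(-sqrt(2)) + 2*(-1)*conj(0) + 2*(-1)*conj(sqrt(2)) + 4*(-1)*conj(0) + 4*(-1)*conj(0)]
      = (1/16)[(22) + (-6) + (2*sqrt(2)) + (0) + (-2*sqrt(2)) + (0) + (0)] = 16/16 = 1
Dimension check: dim(rho) = sum (mult * dim) = 0*1 + 1*1 + 1*1 + 1*1 + 1*2 + 2*2 + 1*2 = 11 = chi_rho(e) = 11.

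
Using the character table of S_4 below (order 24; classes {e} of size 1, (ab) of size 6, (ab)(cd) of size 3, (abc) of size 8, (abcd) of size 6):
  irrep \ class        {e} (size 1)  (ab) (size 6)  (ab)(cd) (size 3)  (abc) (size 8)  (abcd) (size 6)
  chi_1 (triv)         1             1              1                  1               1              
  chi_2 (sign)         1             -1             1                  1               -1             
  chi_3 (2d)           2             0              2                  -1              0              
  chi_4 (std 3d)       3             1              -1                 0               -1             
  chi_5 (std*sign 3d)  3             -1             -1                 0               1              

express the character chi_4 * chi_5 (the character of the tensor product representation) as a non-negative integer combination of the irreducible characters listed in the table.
chi_4 tensor chi_5 = chi_2 + chi_3 + chi_4 + chi_5 (all other irreducibles have multiplicity 0).

Derivation: The character of a tensor product is the pointwise product (chi_4 * chi_5)(C) = chi_4(C) * chi_5(C):
  {e}: (3)*(3), (ab): (1)*(-1), (ab)(cd): (-1)*(-1), (abc): (0)*(0), (abcd): (-1)*(1)
so (chi_4 * chi_5) takes values
  {e} -> 9, (ab) -> -1, (ab)(cd) -> 1, (abc) -> 0, (abcd) -> -1.
Now take the inner product of this character with each irreducible chi from the table, <chi_4*chi_5, chi> = (1/24) sum_C |C| (chi_4*chi_5)(C) conj(chi(C)):
  <chi_4*chi_5, chi_1> = (1/24)[1*(9)*conj(1) + 6*(-1)*conj(1) + 3*(1)*conj(1) + 8*(0)*conj(1) + 6*(-1)*conj(1)]
      = (1/24)[(9) + (-6) + (3) + (0) + (-6)] = 0/24 = 0
  <chi_4*chi_5, chi_2> = (1/24)[1*(9)*conj(1) + 6*(-1)*conj(-1) + 3*(1)*conj(1) + 8*(0)*conj(1) + 6*(-1)*conj(-1)]
      = (1/24)[(9) + (6) + (3) + (0) + (6)] = 24/24 = 1
  <chi_4*chi_5, chi_3> = (1/24)[1*(9)*conj(2) + 6*(-1)*conj(0) + 3*(1)*conj(2) + 8*(0)*conj(-1) + 6*(-1)*conj(0)]
      = (1/24)[(18) + (0) + (6) + (0) + (0)] = 24/24 = 1
  <chi_4*chi_5, chi_4> = (1/24)[1*(9)*conj(3) + 6*(-1)*conj(1) + 3*(1)*conj(-1) + 8*(0)*conj(0) + 6*(-1)*conj(-1)]
      = (1/24)[(27) + (-6) + (-3) + (0) + (6)] = 24/24 = 1
  <chi_4*chi_5, chi_5> = (1/24)[1*(9)*conj(3) + 6*(-1)*conj(-1) + 3*(1)*conj(-1) + 8*(0)*conj(0) + 6*(-1)*conj(1)]
      = (1/24)[(27) + (6) + (-3) + (0) + (-6)] = 24/24 = 1
Hence the multiplicities are chi_2: 1, chi_3: 1, chi_4: 1, chi_5: 1. Dimension check: dim(chi_4)*dim(chi_5) = 3*3 = 9 and sum (mult * dim) = 1*1 + 1*2 + 1*3 + 1*3 = 9.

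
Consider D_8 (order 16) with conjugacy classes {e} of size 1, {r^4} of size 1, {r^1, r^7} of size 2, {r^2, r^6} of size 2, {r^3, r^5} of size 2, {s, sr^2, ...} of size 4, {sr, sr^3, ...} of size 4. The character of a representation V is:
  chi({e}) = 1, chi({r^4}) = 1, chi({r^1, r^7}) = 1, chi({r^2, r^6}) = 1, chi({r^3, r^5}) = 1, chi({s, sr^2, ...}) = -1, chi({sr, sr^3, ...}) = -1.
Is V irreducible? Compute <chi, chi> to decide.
Irreducible: <chi, chi> = 1.

Derivation: <chi, chi> = (1/|G|) sum_C |C| * |chi(C)|^2 = (1/16)[1*|1|^2 + 1*|1|^2 + 2*|1|^2 + 2*|1|^2 + 2*|1|^2 + 4*|-1|^2 + 4*|-1|^2]
  = (1/16)[(1) + (1) + (2) + (2) + (2) + (4) + (4)] = 16/16 = 1.
A character is irreducible iff <chi, chi> = 1, so this representation is irreducible.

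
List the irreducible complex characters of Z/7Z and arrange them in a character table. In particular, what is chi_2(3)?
Character table of Z/7Z (irreps indexed chi_0,...,chi_6 with chi_k(m) = zeta_7^(k*m), zeta_7 = exp(2*pi*i/7)):
  irrep \ class  {0} (size 1)  {1} (size 1)    {2} (size 1)    {3} (size 1)    {4} (size 1)    {5} (size 1)    {6} (size 1)  
  chi_0          1             1               1               1               1               1               1             
  chi_1          1             exp(2*I*pi/7)   exp(4*I*pi/7)   exp(6*I*pi/7)   exp(-6*I*pi/7)  exp(-4*I*pi/7)  exp(-2*I*pi/7)
  chi_2          1             exp(4*I*pi/7)   exp(-6*I*pi/7)  exp(-2*I*pi/7)  exp(2*I*pi/7)   exp(6*I*pi/7)   exp(-4*I*pi/7)
  chi_3          1             exp(6*I*pi/7)   exp(-2*I*pi/7)  exp(4*I*pi/7)   exp(-4*I*pi/7)  exp(2*I*pi/7)   exp(-6*I*pi/7)
  chi_4          1             exp(-6*I*pi/7)  exp(2*I*pi/7)   exp(-4*I*pi/7)  exp(4*I*pi/7)   exp(-2*I*pi/7)  exp(6*I*pi/7) 
  chi_5          1             exp(-4*I*pi/7)  exp(6*I*pi/7)   exp(2*I*pi/7)   exp(-2*I*pi/7)  exp(-6*I*pi/7)  exp(4*I*pi/7) 
  chi_6          1             exp(-2*I*pi/7)  exp(-4*I*pi/7)  exp(-6*I*pi/7)  exp(6*I*pi/7)   exp(4*I*pi/7)   exp(2*I*pi/7) 

Spot check: chi_2(3) = zeta_7^(2*3) = zeta_7^6 = exp(-2*I*pi/7).

Solution. Z/7Z is abelian, so all 7 irreducible complex representations are 1-dimensional. They are given by chi_k(m) = zeta_7^(k*m) for k = 0,...,6. Row orthogonality: sum_m chi_k(m) conj(chi_l(m)) = 7 * [k = l].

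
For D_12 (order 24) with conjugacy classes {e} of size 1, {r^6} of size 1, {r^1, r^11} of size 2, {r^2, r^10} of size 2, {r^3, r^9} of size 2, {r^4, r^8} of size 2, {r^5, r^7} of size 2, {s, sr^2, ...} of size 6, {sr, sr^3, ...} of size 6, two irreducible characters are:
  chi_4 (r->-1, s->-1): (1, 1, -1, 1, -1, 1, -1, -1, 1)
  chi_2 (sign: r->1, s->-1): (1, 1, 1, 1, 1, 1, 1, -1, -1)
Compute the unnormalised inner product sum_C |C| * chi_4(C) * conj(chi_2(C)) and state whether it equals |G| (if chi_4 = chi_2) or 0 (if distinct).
Sum = 0; so <chi_4, chi_2> = 0 (distinct irreducibles are orthogonal).

Solution. Compute term by term over conjugacy classes (|C| * chi_4(C) * conj(chi_2(C))):
  1*(1)*conj(1) + 1*(1)*conj(1) + 2*(-1)*conj(1) + 2*(1)*conj(1) + 2*(-1)*conj(1) + 2*(1)*conj(1) + 2*(-1)*conj(1) + 6*(-1)*conj(-1) + 6*(1)*conj(-1)
  = (1) + (1) + (-2) + (2) + (-2) + (2) + (-2) + (6) + (-6)
  = 0.
Dividing by |G| = 24 gives 0/24 = 0, matching the row-orthogonality relation <chi_4, chi_2> = [chi_4 = chi_2].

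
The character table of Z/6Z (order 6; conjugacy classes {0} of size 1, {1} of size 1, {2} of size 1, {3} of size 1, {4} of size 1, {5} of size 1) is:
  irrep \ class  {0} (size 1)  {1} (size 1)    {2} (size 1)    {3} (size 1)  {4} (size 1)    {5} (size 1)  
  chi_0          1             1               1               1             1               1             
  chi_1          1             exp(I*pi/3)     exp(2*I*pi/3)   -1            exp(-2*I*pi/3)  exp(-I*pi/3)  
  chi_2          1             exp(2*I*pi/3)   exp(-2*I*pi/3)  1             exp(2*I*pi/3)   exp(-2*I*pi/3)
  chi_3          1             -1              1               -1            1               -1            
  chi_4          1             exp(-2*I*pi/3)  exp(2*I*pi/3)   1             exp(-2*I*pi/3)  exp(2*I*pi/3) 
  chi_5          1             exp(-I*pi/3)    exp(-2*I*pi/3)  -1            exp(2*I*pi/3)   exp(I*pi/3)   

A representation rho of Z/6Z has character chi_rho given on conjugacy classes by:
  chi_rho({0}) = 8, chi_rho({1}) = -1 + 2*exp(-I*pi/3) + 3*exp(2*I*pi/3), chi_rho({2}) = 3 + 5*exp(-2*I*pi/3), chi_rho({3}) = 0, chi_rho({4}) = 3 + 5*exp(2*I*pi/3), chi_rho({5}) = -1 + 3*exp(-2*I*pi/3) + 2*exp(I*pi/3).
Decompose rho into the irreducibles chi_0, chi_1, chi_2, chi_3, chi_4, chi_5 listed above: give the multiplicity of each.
Multiplicities: chi_0: 1, chi_1: 0, chi_2: 3, chi_3: 2, chi_4: 0, chi_5: 2.

Derivation: Use <chi_rho, chi> = (1/|G|) sum_C |C| * chi_rho(C) * conj(chi(C)) with |G| = 6 for each irreducible chi in the table:
  <chi_rho, chi_0> = (1/6)[1*(8)*conj(1) + 1*(-1 + 2*exp(-I*pi/3) + 3*exp(2*I*pi/3))*conj(1) + 1*(3 + 5*exp(-2*I*pi/3))*conj(1) + 1*(0)*conj(1) + 1*(3 + 5*exp(2*I*pi/3))*conj(1) + 1*(-1 + 3*exp(-2*I*pi/3) + 2*exp(I*pi/3))*conj(1)]
      = (1/6)[(8) + (-1 + 2*exp(-I*pi/3) + 3*exp(2*I*pi/3)) + (3 + 5*exp(-2*I*pi/3)) + (0) + (3 + 5*exp(2*I*pi/3)) + (-1 + 3*exp(-2*I*pi/3) + 2*exp(I*pi/3))] = 6/6 = 1
  <chi_rho, chi_1> = (1/6)[1*(8)*conj(1) + 1*(-1 + 2*exp(-I*pi/3) + 3*exp(2*I*pi/3))*conj(exp(I*pi/3)) + 1*(3 + 5*exp(-2*I*pi/3))*conj(exp(2*I*pi/3)) + 1*(0)*conj(-1) + 1*(3 + 5*exp(2*I*pi/3))*conj(exp(-2*I*pi/3)) + 1*(-1 + 3*exp(-2*I*pi/3) + 2*exp(I*pi/3))*conj(exp(-I*pi/3))]
      = (1/6)[(8) + (2*exp(-2*I*pi/3) - exp(-I*pi/3) + 3*exp(I*pi/3)) + (3*exp(-2*I*pi/3) + 5*exp(2*I*pi/3)) + (0) + (5*exp(-2*I*pi/3) + 3*exp(2*I*pi/3)) + (3*exp(-I*pi/3) - exp(I*pi/3) + 2*exp(2*I*pi/3))] = 0/6 = 0
  <chi_rho, chi_2> = (1/6)[1*(8)*conj(1) + 1*(-1 + 2*exp(-I*pi/3) + 3*exp(2*I*pi/3))*conj(exp(2*I*pi/3)) + 1*(3 + 5*exp(-2*I*pi/3))*conj(exp(-2*I*pi/3)) + 1*(0)*conj(1) + 1*(3 + 5*exp(2*I*pi/3))*conj(exp(2*I*pi/3)) + 1*(-1 + 3*exp(-2*I*pi/3) + 2*exp(I*pi/3))*conj(exp(-2*I*pi/3))]
      = (1/6)[(8) + (1 - exp(-2*I*pi/3)) + (5 + 3*exp(2*I*pi/3)) + (0) + (5 + 3*exp(-2*I*pi/3)) + (1 - exp(2*I*pi/3))] = 18/6 = 3
  <chi_rho, chi_3> = (1/6)[1*(8)*conj(1) + 1*(-1 + 2*exp(-I*pi/3) + 3*exp(2*I*pi/3))*conj(-1) + 1*(3 + 5*exp(-2*I*pi/3))*conj(1) + 1*(0)*conj(-1) + 1*(3 + 5*exp(2*I*pi/3))*conj(1) + 1*(-1 + 3*exp(-2*I*pi/3) + 2*exp(I*pi/3))*conj(-1)]
      = (1/6)[(8) + (1 - 3*exp(2*I*pi/3) - 2*exp(-I*pi/3)) + (3 + 5*exp(-2*I*pi/3)) + (0) + (3 + 5*exp(2*I*pi/3)) + (1 - 2*exp(I*pi/3) - 3*exp(-2*I*pi/3))] = 12/6 = 2
  <chi_rho, chi_4> = (1/6)[1*(8)*conj(1) + 1*(-1 + 2*exp(-I*pi/3) + 3*exp(2*I*pi/3))*conj(exp(-2*I*pi/3)) + 1*(3 + 5*exp(-2*I*pi/3))*conj(exp(2*I*pi/3)) + 1*(0)*conj(1) + 1*(3 + 5*exp(2*I*pi/3))*conj(exp(-2*I*pi/3)) + 1*(-1 + 3*exp(-2*I*pi/3) + 2*exp(I*pi/3))*conj(exp(2*I*pi/3))]
      = (1/6)[(8) + (3*exp(-2*I*pi/3) - exp(2*I*pi/3) + 2*exp(I*pi/3)) + (3*exp(-2*I*pi/3) + 5*exp(2*I*pi/3)) + (0) + (5*exp(-2*I*pi/3) + 3*exp(2*I*pi/3)) + (2*exp(-I*pi/3) - exp(-2*I*pi/3) + 3*exp(2*I*pi/3))] = 0/6 = 0
  <chi_rho, chi_5> = (1/6)[1*(8)*conj(1) + 1*(-1 + 2*exp(-I*pi/3) + 3*exp(2*I*pi/3))*conj(exp(-I*pi/3)) + 1*(3 + 5*exp(-2*I*pi/3))*conj(exp(-2*I*pi/3)) + 1*(0)*conj(-1) + 1*(3 + 5*exp(2*I*pi/3))*conj(exp(2*I*pi/3)) + 1*(-1 + 3*exp(-2*I*pi/3) + 2*exp(I*pi/3))*conj(exp(I*pi/3))]
      = (1/6)[(8) + (-1 - exp(I*pi/3)) + (5 + 3*exp(2*I*pi/3)) + (0) + (5 + 3*exp(-2*I*pi/3)) + (-1 - exp(-I*pi/3))] = 12/6 = 2
(Exp terms are combined using exp(i*s)*conj(exp(i*t)) = exp(i*(s-t)), and sums of them are collapsed using the identity that for every m > 1 the m distinct m-th roots of unity sum to 0, e.g. 1 + exp(2*I*pi/3) + exp(-2*I*pi/3) = 0.)
Dimension check: dim(rho) = sum (mult * dim) = 1*1 + 0*1 + 3*1 + 2*1 + 0*1 + 2*1 = 8 = chi_rho(e) = 8.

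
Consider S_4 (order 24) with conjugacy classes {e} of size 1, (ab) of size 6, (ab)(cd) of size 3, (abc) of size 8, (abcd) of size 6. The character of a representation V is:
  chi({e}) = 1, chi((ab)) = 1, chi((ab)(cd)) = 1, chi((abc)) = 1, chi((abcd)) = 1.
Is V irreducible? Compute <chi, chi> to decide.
Irreducible: <chi, chi> = 1.

Argument: <chi, chi> = (1/|G|) sum_C |C| * |chi(C)|^2 = (1/24)[1*|1|^2 + 6*|1|^2 + 3*|1|^2 + 8*|1|^2 + 6*|1|^2]
  = (1/24)[(1) + (6) + (3) + (8) + (6)] = 24/24 = 1.
A character is irreducible iff <chi, chi> = 1, so this representation is irreducible.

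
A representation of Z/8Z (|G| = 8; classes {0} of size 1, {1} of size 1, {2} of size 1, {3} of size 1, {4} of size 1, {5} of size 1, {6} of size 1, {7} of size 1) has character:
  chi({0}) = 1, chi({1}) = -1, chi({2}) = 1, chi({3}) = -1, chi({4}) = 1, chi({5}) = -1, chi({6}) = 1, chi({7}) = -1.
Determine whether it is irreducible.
Irreducible: <chi, chi> = 1.

Explanation: <chi, chi> = (1/|G|) sum_C |C| * |chi(C)|^2 = (1/8)[1*|1|^2 + 1*|-1|^2 + 1*|1|^2 + 1*|-1|^2 + 1*|1|^2 + 1*|-1|^2 + 1*|1|^2 + 1*|-1|^2]
  = (1/8)[(1) + (1) + (1) + (1) + (1) + (1) + (1) + (1)] = 8/8 = 1.
(Exp terms are combined using exp(i*s)*conj(exp(i*t)) = exp(i*(s-t)), and sums of them are collapsed using the identity that for every m > 1 the m distinct m-th roots of unity sum to 0, e.g. 1 + exp(2*I*pi/3) + exp(-2*I*pi/3) = 0.)
A character is irreducible iff <chi, chi> = 1, so this representation is irreducible.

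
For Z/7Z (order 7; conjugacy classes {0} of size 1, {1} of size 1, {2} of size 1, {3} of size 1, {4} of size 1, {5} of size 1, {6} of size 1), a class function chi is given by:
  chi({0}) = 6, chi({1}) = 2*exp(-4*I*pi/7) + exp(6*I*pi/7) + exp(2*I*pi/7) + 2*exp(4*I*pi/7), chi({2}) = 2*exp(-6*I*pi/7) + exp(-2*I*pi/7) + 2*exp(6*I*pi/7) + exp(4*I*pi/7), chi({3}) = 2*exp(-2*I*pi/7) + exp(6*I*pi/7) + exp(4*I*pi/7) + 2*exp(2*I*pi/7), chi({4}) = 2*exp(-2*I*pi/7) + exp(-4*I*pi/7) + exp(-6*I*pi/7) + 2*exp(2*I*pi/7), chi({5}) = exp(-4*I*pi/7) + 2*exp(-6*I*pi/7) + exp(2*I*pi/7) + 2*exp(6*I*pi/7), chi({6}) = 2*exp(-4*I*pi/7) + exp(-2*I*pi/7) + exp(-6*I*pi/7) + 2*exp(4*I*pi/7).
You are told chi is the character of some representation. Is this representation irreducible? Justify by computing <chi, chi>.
Not irreducible (reducible): <chi, chi> = 10 > 1.

Justification: <chi, chi> = (1/|G|) sum_C |C| * |chi(C)|^2 = (1/7)[1*|6|^2 + 1*|2*exp(-4*I*pi/7) + exp(6*I*pi/7) + exp(2*I*pi/7) + 2*exp(4*I*pi/7)|^2 + 1*|2*exp(-6*I*pi/7) + exp(-2*I*pi/7) + 2*exp(6*I*pi/7) + exp(4*I*pi/7)|^2 + 1*|2*exp(-2*I*pi/7) + exp(6*I*pi/7) + exp(4*I*pi/7) + 2*exp(2*I*pi/7)|^2 + 1*|2*exp(-2*I*pi/7) + exp(-4*I*pi/7) + exp(-6*I*pi/7) + 2*exp(2*I*pi/7)|^2 + 1*|exp(-4*I*pi/7) + 2*exp(-6*I*pi/7) + exp(2*I*pi/7) + 2*exp(6*I*pi/7)|^2 + 1*|2*exp(-4*I*pi/7) + exp(-2*I*pi/7) + exp(-6*I*pi/7) + 2*exp(4*I*pi/7)|^2]
  = (1/7)[(36) + (10 + 4*exp(-2*I*pi/7) + 3*exp(-4*I*pi/7) + 6*exp(-6*I*pi/7) + 6*exp(6*I*pi/7) + 3*exp(4*I*pi/7) + 4*exp(2*I*pi/7)) + (10 + 6*exp(-2*I*pi/7) + 4*exp(-4*I*pi/7) + 3*exp(-6*I*pi/7) + 3*exp(6*I*pi/7) + 4*exp(4*I*pi/7) + 6*exp(2*I*pi/7)) + (10 + 6*exp(-4*I*pi/7) + 3*exp(-2*I*pi/7) + 4*exp(-6*I*pi/7) + 4*exp(6*I*pi/7) + 3*exp(2*I*pi/7) + 6*exp(4*I*pi/7)) + (10 + 6*exp(-4*I*pi/7) + 3*exp(-2*I*pi/7) + 4*exp(-6*I*pi/7) + 4*exp(6*I*pi/7) + 3*exp(2*I*pi/7) + 6*exp(4*I*pi/7)) + (10 + 6*exp(-2*I*pi/7) + 4*exp(-4*I*pi/7) + 3*exp(-6*I*pi/7) + 3*exp(6*I*pi/7) + 4*exp(4*I*pi/7) + 6*exp(2*I*pi/7)) + (10 + 4*exp(-2*I*pi/7) + 3*exp(-4*I*pi/7) + 6*exp(-6*I*pi/7) + 6*exp(6*I*pi/7) + 3*exp(4*I*pi/7) + 4*exp(2*I*pi/7))] = 70/7 = 10.
(Exp terms are combined using exp(i*s)*conj(exp(i*t)) = exp(i*(s-t)), and sums of them are collapsed using the identity that for every m > 1 the m distinct m-th roots of unity sum to 0, e.g. 1 + exp(2*I*pi/3) + exp(-2*I*pi/3) = 0.)
A character is irreducible iff <chi, chi> = 1, so this representation is reducible.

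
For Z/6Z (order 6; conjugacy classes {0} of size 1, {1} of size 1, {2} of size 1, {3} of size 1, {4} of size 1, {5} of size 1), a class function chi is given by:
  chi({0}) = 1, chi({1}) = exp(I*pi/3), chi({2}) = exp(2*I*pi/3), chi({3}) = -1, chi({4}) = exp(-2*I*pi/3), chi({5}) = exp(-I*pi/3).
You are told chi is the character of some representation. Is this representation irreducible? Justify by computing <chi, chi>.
Irreducible: <chi, chi> = 1.

Solution. <chi, chi> = (1/|G|) sum_C |C| * |chi(C)|^2 = (1/6)[1*|1|^2 + 1*|exp(I*pi/3)|^2 + 1*|exp(2*I*pi/3)|^2 + 1*|-1|^2 + 1*|exp(-2*I*pi/3)|^2 + 1*|exp(-I*pi/3)|^2]
  = (1/6)[(1) + (1) + (1) + (1) + (1) + (1)] = 6/6 = 1.
(Exp terms are combined using exp(i*s)*conj(exp(i*t)) = exp(i*(s-t)), and sums of them are collapsed using the identity that for every m > 1 the m distinct m-th roots of unity sum to 0, e.g. 1 + exp(2*I*pi/3) + exp(-2*I*pi/3) = 0.)
A character is irreducible iff <chi, chi> = 1, so this representation is irreducible.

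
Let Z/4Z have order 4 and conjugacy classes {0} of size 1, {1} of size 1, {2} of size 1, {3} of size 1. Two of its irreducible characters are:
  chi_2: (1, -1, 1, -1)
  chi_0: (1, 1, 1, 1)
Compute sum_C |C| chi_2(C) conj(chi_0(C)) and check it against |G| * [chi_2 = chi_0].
Sum = 0; so <chi_2, chi_0> = 0 (distinct irreducibles are orthogonal).

Solution. Compute term by term over conjugacy classes (|C| * chi_2(C) * conj(chi_0(C))):
  1*(1)*conj(1) + 1*(-1)*conj(1) + 1*(1)*conj(1) + 1*(-1)*conj(1)
  = (1) + (-1) + (1) + (-1)
  = 0.
(Exp terms are combined using exp(i*s)*conj(exp(i*t)) = exp(i*(s-t)), and sums of them are collapsed using the identity that for every m > 1 the m distinct m-th roots of unity sum to 0, e.g. 1 + exp(2*I*pi/3) + exp(-2*I*pi/3) = 0.)
Dividing by |G| = 4 gives 0/4 = 0, matching the row-orthogonality relation <chi_2, chi_0> = [chi_2 = chi_0].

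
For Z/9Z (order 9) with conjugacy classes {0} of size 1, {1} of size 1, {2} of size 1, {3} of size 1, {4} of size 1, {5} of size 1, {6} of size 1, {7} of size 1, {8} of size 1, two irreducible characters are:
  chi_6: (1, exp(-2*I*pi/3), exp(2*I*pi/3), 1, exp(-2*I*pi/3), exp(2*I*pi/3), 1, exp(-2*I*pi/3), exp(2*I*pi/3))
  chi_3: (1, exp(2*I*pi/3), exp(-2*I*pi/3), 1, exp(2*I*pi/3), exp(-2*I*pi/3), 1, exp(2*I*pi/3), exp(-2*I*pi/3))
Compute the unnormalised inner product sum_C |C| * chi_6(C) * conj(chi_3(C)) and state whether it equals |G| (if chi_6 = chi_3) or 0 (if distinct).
Sum = 0; so <chi_6, chi_3> = 0 (distinct irreducibles are orthogonal).

Reasoning: Compute term by term over conjugacy classes (|C| * chi_6(C) * conj(chi_3(C))):
  1*(1)*conj(1) + 1*(exp(-2*I*pi/3))*conj(exp(2*I*pi/3)) + 1*(exp(2*I*pi/3))*conj(exp(-2*I*pi/3)) + 1*(1)*conj(1) + 1*(exp(-2*I*pi/3))*conj(exp(2*I*pi/3)) + 1*(exp(2*I*pi/3))*conj(exp(-2*I*pi/3)) + 1*(1)*conj(1) + 1*(exp(-2*I*pi/3))*conj(exp(2*I*pi/3)) + 1*(exp(2*I*pi/3))*conj(exp(-2*I*pi/3))
  = (1) + (exp(2*I*pi/3)) + (exp(-2*I*pi/3)) + (1) + (exp(2*I*pi/3)) + (exp(-2*I*pi/3)) + (1) + (exp(2*I*pi/3)) + (exp(-2*I*pi/3))
  = 0.
(Exp terms are combined using exp(i*s)*conj(exp(i*t)) = exp(i*(s-t)), and sums of them are collapsed using the identity that for every m > 1 the m distinct m-th roots of unity sum to 0, e.g. 1 + exp(2*I*pi/3) + exp(-2*I*pi/3) = 0.)
Dividing by |G| = 9 gives 0/9 = 0, matching the row-orthogonality relation <chi_6, chi_3> = [chi_6 = chi_3].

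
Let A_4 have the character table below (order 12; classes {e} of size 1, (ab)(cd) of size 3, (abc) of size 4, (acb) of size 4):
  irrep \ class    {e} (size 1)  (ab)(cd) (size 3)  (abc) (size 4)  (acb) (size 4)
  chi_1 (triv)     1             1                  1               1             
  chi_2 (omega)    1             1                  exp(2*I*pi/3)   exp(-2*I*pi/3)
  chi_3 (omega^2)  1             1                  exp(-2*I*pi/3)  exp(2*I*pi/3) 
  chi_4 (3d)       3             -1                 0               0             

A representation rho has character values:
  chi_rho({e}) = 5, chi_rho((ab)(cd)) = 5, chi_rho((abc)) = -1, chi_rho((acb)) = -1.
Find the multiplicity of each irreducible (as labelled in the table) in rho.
Multiplicities: chi_1: 1, chi_2: 2, chi_3: 2, chi_4: 0.

Explanation: Use <chi_rho, chi> = (1/|G|) sum_C |C| * chi_rho(C) * conj(chi(C)) with |G| = 12 for each irreducible chi in the table:
  <chi_rho, chi_1> = (1/12)[1*(5)*conj(1) + 3*(5)*conj(1) + 4*(-1)*conj(1) + 4*(-1)*conj(1)]
      = (1/12)[(5) + (15) + (-4) + (-4)] = 12/12 = 1
  <chi_rho, chi_2> = (1/12)[1*(5)*conj(1) + 3*(5)*conj(1) + 4*(-1)*conj(exp(2*I*pi/3)) + 4*(-1)*conj(exp(-2*I*pi/3))]
      = (1/12)[(5) + (15) + (8 + 4*exp(-2*I*pi/3) + 8*exp(2*I*pi/3)) + (8 + 8*exp(-2*I*pi/3) + 4*exp(2*I*pi/3))] = 24/12 = 2
  <chi_rho, chi_3> = (1/12)[1*(5)*conj(1) + 3*(5)*conj(1) + 4*(-1)*conj(exp(-2*I*pi/3)) + 4*(-1)*conj(exp(2*I*pi/3))]
      = (1/12)[(5) + (15) + (8 + 8*exp(-2*I*pi/3) + 4*exp(2*I*pi/3)) + (8 + 4*exp(-2*I*pi/3) + 8*exp(2*I*pi/3))] = 24/12 = 2
  <chi_rho, chi_4> = (1/12)[1*(5)*conj(3) + 3*(5)*conj(-1) + 4*(-1)*conj(0) + 4*(-1)*conj(0)]
      = (1/12)[(15) + (-15) + (0) + (0)] = 0/12 = 0
(Exp terms are combined using exp(i*s)*conj(exp(i*t)) = exp(i*(s-t)), and sums of them are collapsed using the identity that for every m > 1 the m distinct m-th roots of unity sum to 0, e.g. 1 + exp(2*I*pi/3) + exp(-2*I*pi/3) = 0.)
Dimension check: dim(rho) = sum (mult * dim) = 1*1 + 2*1 + 2*1 + 0*3 = 5 = chi_rho(e) = 5.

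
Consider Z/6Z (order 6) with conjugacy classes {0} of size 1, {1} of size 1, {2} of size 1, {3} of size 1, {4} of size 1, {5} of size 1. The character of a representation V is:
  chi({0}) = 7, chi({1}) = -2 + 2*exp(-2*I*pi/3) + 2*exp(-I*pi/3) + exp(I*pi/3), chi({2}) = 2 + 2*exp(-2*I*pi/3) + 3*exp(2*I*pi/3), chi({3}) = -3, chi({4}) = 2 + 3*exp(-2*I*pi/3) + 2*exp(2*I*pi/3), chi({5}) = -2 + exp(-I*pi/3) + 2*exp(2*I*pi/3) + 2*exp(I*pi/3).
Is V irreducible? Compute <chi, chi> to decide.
Not irreducible (reducible): <chi, chi> = 13 > 1.

Proof sketch: <chi, chi> = (1/|G|) sum_C |C| * |chi(C)|^2 = (1/6)[1*|7|^2 + 1*|-2 + 2*exp(-2*I*pi/3) + 2*exp(-I*pi/3) + exp(I*pi/3)|^2 + 1*|2 + 2*exp(-2*I*pi/3) + 3*exp(2*I*pi/3)|^2 + 1*|-3|^2 + 1*|2 + 3*exp(-2*I*pi/3) + 2*exp(2*I*pi/3)|^2 + 1*|-2 + exp(-I*pi/3) + 2*exp(2*I*pi/3) + 2*exp(I*pi/3)|^2]
  = (1/6)[(49) + (9) + (1) + (9) + (1) + (9)] = 78/6 = 13.
(Exp terms are combined using exp(i*s)*conj(exp(i*t)) = exp(i*(s-t)), and sums of them are collapsed using the identity that for every m > 1 the m distinct m-th roots of unity sum to 0, e.g. 1 + exp(2*I*pi/3) + exp(-2*I*pi/3) = 0.)
A character is irreducible iff <chi, chi> = 1, so this representation is reducible.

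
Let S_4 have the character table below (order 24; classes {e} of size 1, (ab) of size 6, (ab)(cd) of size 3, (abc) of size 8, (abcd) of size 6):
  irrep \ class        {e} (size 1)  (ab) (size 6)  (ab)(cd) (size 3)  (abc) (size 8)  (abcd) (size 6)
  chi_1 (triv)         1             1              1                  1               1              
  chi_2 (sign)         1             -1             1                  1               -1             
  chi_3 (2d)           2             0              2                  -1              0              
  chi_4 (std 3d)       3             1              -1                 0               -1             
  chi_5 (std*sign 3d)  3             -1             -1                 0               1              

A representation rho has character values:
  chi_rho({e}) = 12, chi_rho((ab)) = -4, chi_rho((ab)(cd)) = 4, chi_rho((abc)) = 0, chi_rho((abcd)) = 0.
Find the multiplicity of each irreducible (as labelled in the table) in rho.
Multiplicities: chi_1: 0, chi_2: 2, chi_3: 2, chi_4: 0, chi_5: 2.

Derivation: Use <chi_rho, chi> = (1/|G|) sum_C |C| * chi_rho(C) * conj(chi(C)) with |G| = 24 for each irreducible chi in the table:
  <chi_rho, chi_1> = (1/24)[1*(12)*conj(1) + 6*(-4)*conj(1) + 3*(4)*conj(1) + 8*(0)*conj(1) + 6*(0)*conj(1)]
      = (1/24)[(12) + (-24) + (12) + (0) + (0)] = 0/24 = 0
  <chi_rho, chi_2> = (1/24)[1*(12)*conj(1) + 6*(-4)*conj(-1) + 3*(4)*conj(1) + 8*(0)*conj(1) + 6*(0)*conj(-1)]
      = (1/24)[(12) + (24) + (12) + (0) + (0)] = 48/24 = 2
  <chi_rho, chi_3> = (1/24)[1*(12)*conj(2) + 6*(-4)*conj(0) + 3*(4)*conj(2) + 8*(0)*conj(-1) + 6*(0)*conj(0)]
      = (1/24)[(24) + (0) + (24) + (0) + (0)] = 48/24 = 2
  <chi_rho, chi_4> = (1/24)[1*(12)*conj(3) + 6*(-4)*conj(1) + 3*(4)*conj(-1) + 8*(0)*conj(0) + 6*(0)*conj(-1)]
      = (1/24)[(36) + (-24) + (-12) + (0) + (0)] = 0/24 = 0
  <chi_rho, chi_5> = (1/24)[1*(12)*conj(3) + 6*(-4)*conj(-1) + 3*(4)*conj(-1) + 8*(0)*conj(0) + 6*(0)*conj(1)]
      = (1/24)[(36) + (24) + (-12) + (0) + (0)] = 48/24 = 2
Dimension check: dim(rho) = sum (mult * dim) = 0*1 + 2*1 + 2*2 + 0*3 + 2*3 = 12 = chi_rho(e) = 12.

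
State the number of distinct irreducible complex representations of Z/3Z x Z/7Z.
21

The number of irreducible complex representations of a finite group equals its number of conjugacy classes. Z/3Z x Z/7Z is abelian of order 21, so every element is its own conjugacy class: 21 classes, so Z/3Z x Z/7Z (order 21) has exactly 21 irreducible complex representations.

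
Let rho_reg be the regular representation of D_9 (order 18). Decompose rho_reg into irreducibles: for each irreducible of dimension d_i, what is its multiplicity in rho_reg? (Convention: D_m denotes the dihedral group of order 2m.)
Each irreducible V_i of dimension d_i appears with multiplicity d_i, i.e. rho_reg = (direct sum over all irreducibles V_i) d_i V_i. The irreducible dimensions for D_9 are 1, 1, 2, 2, 2, 2: 2 irreducibles of dimension 1, each with multiplicity 1; 4 irreducibles of dimension 2, each with multiplicity 2. Total dimension 2*1*1 + 4*2*2 = 18 = |G|.

General theorem: in the regular representation of a finite group G, each irreducible appears with multiplicity equal to its dimension. Check: dim(rho_reg) = sum d_i^2 = 1 + 1 + 4 + 4 + 4 + 4 = 18 = |G|.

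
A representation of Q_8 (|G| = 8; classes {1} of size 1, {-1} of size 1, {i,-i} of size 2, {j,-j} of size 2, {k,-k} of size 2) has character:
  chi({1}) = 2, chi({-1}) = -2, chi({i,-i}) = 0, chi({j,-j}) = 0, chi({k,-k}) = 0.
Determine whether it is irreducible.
Irreducible: <chi, chi> = 1.

Justification: <chi, chi> = (1/|G|) sum_C |C| * |chi(C)|^2 = (1/8)[1*|2|^2 + 1*|-2|^2 + 2*|0|^2 + 2*|0|^2 + 2*|0|^2]
  = (1/8)[(4) + (4) + (0) + (0) + (0)] = 8/8 = 1.
A character is irreducible iff <chi, chi> = 1, so this representation is irreducible.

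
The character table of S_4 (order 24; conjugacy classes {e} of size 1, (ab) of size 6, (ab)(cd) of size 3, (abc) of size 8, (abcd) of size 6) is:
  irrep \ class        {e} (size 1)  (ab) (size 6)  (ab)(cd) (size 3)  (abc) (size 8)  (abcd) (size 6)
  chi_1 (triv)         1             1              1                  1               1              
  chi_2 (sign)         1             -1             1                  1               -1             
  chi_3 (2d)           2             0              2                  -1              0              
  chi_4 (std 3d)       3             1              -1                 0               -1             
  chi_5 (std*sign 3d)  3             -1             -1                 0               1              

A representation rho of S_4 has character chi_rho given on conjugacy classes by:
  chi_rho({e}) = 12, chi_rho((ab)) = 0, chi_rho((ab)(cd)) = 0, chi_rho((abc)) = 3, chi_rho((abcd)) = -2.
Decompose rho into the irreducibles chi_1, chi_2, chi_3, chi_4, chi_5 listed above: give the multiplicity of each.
Multiplicities: chi_1: 1, chi_2: 2, chi_3: 0, chi_4: 2, chi_5: 1.

Reasoning: Use <chi_rho, chi> = (1/|G|) sum_C |C| * chi_rho(C) * conj(chi(C)) with |G| = 24 for each irreducible chi in the table:
  <chi_rho, chi_1> = (1/24)[1*(12)*conj(1) + 6*(0)*conj(1) + 3*(0)*conj(1) + 8*(3)*conj(1) + 6*(-2)*conj(1)]
      = (1/24)[(12) + (0) + (0) + (24) + (-12)] = 24/24 = 1
  <chi_rho, chi_2> = (1/24)[1*(12)*conj(1) + 6*(0)*conj(-1) + 3*(0)*conj(1) + 8*(3)*conj(1) + 6*(-2)*conj(-1)]
      = (1/24)[(12) + (0) + (0) + (24) + (12)] = 48/24 = 2
  <chi_rho, chi_3> = (1/24)[1*(12)*conj(2) + 6*(0)*conj(0) + 3*(0)*conj(2) + 8*(3)*conj(-1) + 6*(-2)*conj(0)]
      = (1/24)[(24) + (0) + (0) + (-24) + (0)] = 0/24 = 0
  <chi_rho, chi_4> = (1/24)[1*(12)*conj(3) + 6*(0)*conj(1) + 3*(0)*conj(-1) + 8*(3)*conj(0) + 6*(-2)*conj(-1)]
      = (1/24)[(36) + (0) + (0) + (0) + (12)] = 48/24 = 2
  <chi_rho, chi_5> = (1/24)[1*(12)*conj(3) + 6*(0)*conj(-1) + 3*(0)*conj(-1) + 8*(3)*conj(0) + 6*(-2)*conj(1)]
      = (1/24)[(36) + (0) + (0) + (0) + (-12)] = 24/24 = 1
Dimension check: dim(rho) = sum (mult * dim) = 1*1 + 2*1 + 0*2 + 2*3 + 1*3 = 12 = chi_rho(e) = 12.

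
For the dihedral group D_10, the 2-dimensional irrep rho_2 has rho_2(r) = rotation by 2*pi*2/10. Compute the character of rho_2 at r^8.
chi_{rho_2}(r^8) = 2*cos(2*pi*2*8/10) = -sqrt(5)/2 - 1/2

Reasoning: rho_2(r^8) is rotation by angle 2*pi*2*8/10, whose trace is 2*cos(2*pi*2*8/10) = -sqrt(5)/2 - 1/2.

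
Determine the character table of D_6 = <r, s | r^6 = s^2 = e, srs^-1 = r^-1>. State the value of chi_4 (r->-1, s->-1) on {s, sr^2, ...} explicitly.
Conjugacy classes: {e} of size 1, {r^3} of size 1, {r^1, r^5} of size 2, {r^2, r^4} of size 2, {s, sr^2, ...} of size 3, {sr, sr^3, ...} of size 3.
Character table:
  irrep \ class              {e} (size 1)  {r^3} (size 1)  {r^1, r^5} (size 2)  {r^2, r^4} (size 2)  {s, sr^2, ...} (size 3)  {sr, sr^3, ...} (size 3)
  chi_1 (triv)               1             1               1                    1                    1                        1                       
  chi_2 (sign: r->1, s->-1)  1             1               1                    1                    -1                       -1                      
  chi_3 (r->-1, s->1)        1             -1              -1                   1                    1                        -1                      
  chi_4 (r->-1, s->-1)       1             -1              -1                   1                    -1                       1                       
  chi_5 (2d, j=1)            2             -2              1                    -1                   0                        0                       
  chi_6 (2d, j=2)            2             2               -1                   -1                   0                        0                       

Spot check: chi_4 (r->-1, s->-1) on {s, sr^2, ...} = -1.

D_6 has order 2*6 = 12 with 6 conjugacy classes, hence 6 irreducibles. Sum of squared dims 1 + 1 + 1 + 1 + 4 + 4 = 12 = |G|. Linear characters come from the abelianisation; the 2-dimensional irreps have character r^k -> 2*cos(2*pi*j*k/6), reflections -> 0.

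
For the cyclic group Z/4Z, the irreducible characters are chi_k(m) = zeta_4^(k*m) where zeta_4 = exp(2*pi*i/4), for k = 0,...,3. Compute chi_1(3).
chi_1(3) = zeta_4^3 = -I

Details: chi_1(3) = zeta_4^(1*3) = zeta_4^3. Since zeta_4^4 = 1, this equals zeta_4^3 = exp(2*pi*i*3/4) = -I.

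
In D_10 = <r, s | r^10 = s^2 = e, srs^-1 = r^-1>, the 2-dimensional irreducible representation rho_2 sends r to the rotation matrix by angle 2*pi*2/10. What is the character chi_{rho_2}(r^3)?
chi_{rho_2}(r^3) = 2*cos(2*pi*2*3/10) = -sqrt(5)/2 - 1/2

Derivation: rho_2(r^3) is rotation by angle 2*pi*2*3/10, whose trace is 2*cos(2*pi*2*3/10) = -sqrt(5)/2 - 1/2.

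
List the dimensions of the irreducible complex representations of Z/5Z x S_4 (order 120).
Dimensions: 1, 1, 1, 1, 1, 1, 1, 1, 1, 1, 2, 2, 2, 2, 2, 3, 3, 3, 3, 3, 3, 3, 3, 3, 3

Derivation: There are 25 irreducibles (= number of conjugacy classes). Their dimensions d_i satisfy sum d_i^2 = |G| = 120: 1 + 1 + 1 + 1 + 1 + 1 + 1 + 1 + 1 + 1 + 4 + 4 + 4 + 4 + 4 + 9 + 9 + 9 + 9 + 9 + 9 + 9 + 9 + 9 + 9 = 120. (For the product with Z/5Z: each of the 5 1-dim characters of Z/5Z tensors with each irrep of S_4, giving 5 copies of each S_4-dimension.)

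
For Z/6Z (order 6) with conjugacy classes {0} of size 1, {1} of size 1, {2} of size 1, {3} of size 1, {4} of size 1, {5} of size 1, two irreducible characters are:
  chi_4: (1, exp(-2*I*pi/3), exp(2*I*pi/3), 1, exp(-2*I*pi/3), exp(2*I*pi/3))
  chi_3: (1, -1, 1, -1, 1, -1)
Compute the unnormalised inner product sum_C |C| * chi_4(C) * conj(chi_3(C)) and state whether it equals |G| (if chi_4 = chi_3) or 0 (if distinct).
Sum = 0; so <chi_4, chi_3> = 0 (distinct irreducibles are orthogonal).

Why: Compute term by term over conjugacy classes (|C| * chi_4(C) * conj(chi_3(C))):
  1*(1)*conj(1) + 1*(exp(-2*I*pi/3))*conj(-1) + 1*(exp(2*I*pi/3))*conj(1) + 1*(1)*conj(-1) + 1*(exp(-2*I*pi/3))*conj(1) + 1*(exp(2*I*pi/3))*conj(-1)
  = (1) + (-exp(-2*I*pi/3)) + (exp(2*I*pi/3)) + (-1) + (exp(-2*I*pi/3)) + (-exp(2*I*pi/3))
  = 0.
(Exp terms are combined using exp(i*s)*conj(exp(i*t)) = exp(i*(s-t)), and sums of them are collapsed using the identity that for every m > 1 the m distinct m-th roots of unity sum to 0, e.g. 1 + exp(2*I*pi/3) + exp(-2*I*pi/3) = 0.)
Dividing by |G| = 6 gives 0/6 = 0, matching the row-orthogonality relation <chi_4, chi_3> = [chi_4 = chi_3].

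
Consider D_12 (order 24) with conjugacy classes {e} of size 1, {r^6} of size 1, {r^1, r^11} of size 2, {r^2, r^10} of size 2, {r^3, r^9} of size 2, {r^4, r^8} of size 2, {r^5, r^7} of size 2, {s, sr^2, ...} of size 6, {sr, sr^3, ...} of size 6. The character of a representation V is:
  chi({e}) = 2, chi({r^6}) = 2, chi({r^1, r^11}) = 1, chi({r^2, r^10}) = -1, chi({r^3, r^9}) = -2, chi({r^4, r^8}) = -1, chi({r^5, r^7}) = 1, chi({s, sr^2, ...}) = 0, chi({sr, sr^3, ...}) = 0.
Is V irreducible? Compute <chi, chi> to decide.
Irreducible: <chi, chi> = 1.

Details: <chi, chi> = (1/|G|) sum_C |C| * |chi(C)|^2 = (1/24)[1*|2|^2 + 1*|2|^2 + 2*|1|^2 + 2*|-1|^2 + 2*|-2|^2 + 2*|-1|^2 + 2*|1|^2 + 6*|0|^2 + 6*|0|^2]
  = (1/24)[(4) + (4) + (2) + (2) + (8) + (2) + (2) + (0) + (0)] = 24/24 = 1.
A character is irreducible iff <chi, chi> = 1, so this representation is irreducible.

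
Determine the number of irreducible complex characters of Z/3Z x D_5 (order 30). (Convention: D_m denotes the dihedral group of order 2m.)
12

Justification: The number of irreducible complex representations of a finite group equals its number of conjugacy classes. For a direct product, #classes(G x H) = #classes(G) * #classes(H). Z/3Z has 3 classes (abelian), D_5 has 4 classes, so 3 * 4 = 12, so Z/3Z x D_5 (order 30) has exactly 12 irreducible complex representations.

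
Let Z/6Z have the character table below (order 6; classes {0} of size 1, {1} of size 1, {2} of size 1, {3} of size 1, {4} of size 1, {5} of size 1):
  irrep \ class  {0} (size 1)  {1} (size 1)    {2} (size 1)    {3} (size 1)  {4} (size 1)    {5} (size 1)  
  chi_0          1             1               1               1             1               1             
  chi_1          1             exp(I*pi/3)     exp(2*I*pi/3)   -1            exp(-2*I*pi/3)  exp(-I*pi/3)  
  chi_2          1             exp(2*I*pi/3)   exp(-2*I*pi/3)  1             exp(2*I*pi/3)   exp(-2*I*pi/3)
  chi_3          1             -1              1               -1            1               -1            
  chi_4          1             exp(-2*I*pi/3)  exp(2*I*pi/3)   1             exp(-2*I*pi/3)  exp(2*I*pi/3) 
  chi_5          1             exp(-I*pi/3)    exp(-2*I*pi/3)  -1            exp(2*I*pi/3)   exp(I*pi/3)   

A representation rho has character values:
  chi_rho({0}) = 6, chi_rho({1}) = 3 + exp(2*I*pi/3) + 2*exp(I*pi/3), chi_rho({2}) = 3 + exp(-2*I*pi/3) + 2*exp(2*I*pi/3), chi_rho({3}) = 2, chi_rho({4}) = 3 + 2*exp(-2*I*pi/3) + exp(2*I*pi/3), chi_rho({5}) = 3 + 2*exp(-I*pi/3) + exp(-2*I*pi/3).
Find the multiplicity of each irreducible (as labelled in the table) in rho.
Multiplicities: chi_0: 3, chi_1: 2, chi_2: 1, chi_3: 0, chi_4: 0, chi_5: 0.

Proof sketch: Use <chi_rho, chi> = (1/|G|) sum_C |C| * chi_rho(C) * conj(chi(C)) with |G| = 6 for each irreducible chi in the table:
  <chi_rho, chi_0> = (1/6)[1*(6)*conj(1) + 1*(3 + exp(2*I*pi/3) + 2*exp(I*pi/3))*conj(1) + 1*(3 + exp(-2*I*pi/3) + 2*exp(2*I*pi/3))*conj(1) + 1*(2)*conj(1) + 1*(3 + 2*exp(-2*I*pi/3) + exp(2*I*pi/3))*conj(1) + 1*(3 + 2*exp(-I*pi/3) + exp(-2*I*pi/3))*conj(1)]
      = (1/6)[(6) + (3 + exp(2*I*pi/3) + 2*exp(I*pi/3)) + (3 + exp(-2*I*pi/3) + 2*exp(2*I*pi/3)) + (2) + (3 + 2*exp(-2*I*pi/3) + exp(2*I*pi/3)) + (3 + 2*exp(-I*pi/3) + exp(-2*I*pi/3))] = 18/6 = 3
  <chi_rho, chi_1> = (1/6)[1*(6)*conj(1) + 1*(3 + exp(2*I*pi/3) + 2*exp(I*pi/3))*conj(exp(I*pi/3)) + 1*(3 + exp(-2*I*pi/3) + 2*exp(2*I*pi/3))*conj(exp(2*I*pi/3)) + 1*(2)*conj(-1) + 1*(3 + 2*exp(-2*I*pi/3) + exp(2*I*pi/3))*conj(exp(-2*I*pi/3)) + 1*(3 + 2*exp(-I*pi/3) + exp(-2*I*pi/3))*conj(exp(-I*pi/3))]
      = (1/6)[(6) + (2 + 3*exp(-I*pi/3) + exp(I*pi/3)) + (2 + 3*exp(-2*I*pi/3) + exp(2*I*pi/3)) + (-2) + (2 + exp(-2*I*pi/3) + 3*exp(2*I*pi/3)) + (2 + exp(-I*pi/3) + 3*exp(I*pi/3))] = 12/6 = 2
  <chi_rho, chi_2> = (1/6)[1*(6)*conj(1) + 1*(3 + exp(2*I*pi/3) + 2*exp(I*pi/3))*conj(exp(2*I*pi/3)) + 1*(3 + exp(-2*I*pi/3) + 2*exp(2*I*pi/3))*conj(exp(-2*I*pi/3)) + 1*(2)*conj(1) + 1*(3 + 2*exp(-2*I*pi/3) + exp(2*I*pi/3))*conj(exp(2*I*pi/3)) + 1*(3 + 2*exp(-I*pi/3) + exp(-2*I*pi/3))*conj(exp(-2*I*pi/3))]
      = (1/6)[(6) + (1 + 3*exp(-2*I*pi/3) + 2*exp(-I*pi/3)) + (1 + 2*exp(-2*I*pi/3) + 3*exp(2*I*pi/3)) + (2) + (1 + 3*exp(-2*I*pi/3) + 2*exp(2*I*pi/3)) + (1 + 2*exp(I*pi/3) + 3*exp(2*I*pi/3))] = 6/6 = 1
  <chi_rho, chi_3> = (1/6)[1*(6)*conj(1) + 1*(3 + exp(2*I*pi/3) + 2*exp(I*pi/3))*conj(-1) + 1*(3 + exp(-2*I*pi/3) + 2*exp(2*I*pi/3))*conj(1) + 1*(2)*conj(-1) + 1*(3 + 2*exp(-2*I*pi/3) + exp(2*I*pi/3))*conj(1) + 1*(3 + 2*exp(-I*pi/3) + exp(-2*I*pi/3))*conj(-1)]
      = (1/6)[(6) + (-3 - 2*exp(I*pi/3) - exp(2*I*pi/3)) + (3 + exp(-2*I*pi/3) + 2*exp(2*I*pi/3)) + (-2) + (3 + 2*exp(-2*I*pi/3) + exp(2*I*pi/3)) + (-3 - exp(-2*I*pi/3) - 2*exp(-I*pi/3))] = 0/6 = 0
  <chi_rho, chi_4> = (1/6)[1*(6)*conj(1) + 1*(3 + exp(2*I*pi/3) + 2*exp(I*pi/3))*conj(exp(-2*I*pi/3)) + 1*(3 + exp(-2*I*pi/3) + 2*exp(2*I*pi/3))*conj(exp(2*I*pi/3)) + 1*(2)*conj(1) + 1*(3 + 2*exp(-2*I*pi/3) + exp(2*I*pi/3))*conj(exp(-2*I*pi/3)) + 1*(3 + 2*exp(-I*pi/3) + exp(-2*I*pi/3))*conj(exp(2*I*pi/3))]
      = (1/6)[(6) + (-2 + exp(-2*I*pi/3) + 3*exp(2*I*pi/3)) + (2 + 3*exp(-2*I*pi/3) + exp(2*I*pi/3)) + (2) + (2 + exp(-2*I*pi/3) + 3*exp(2*I*pi/3)) + (-2 + 3*exp(-2*I*pi/3) + exp(2*I*pi/3))] = 0/6 = 0
  <chi_rho, chi_5> = (1/6)[1*(6)*conj(1) + 1*(3 + exp(2*I*pi/3) + 2*exp(I*pi/3))*conj(exp(-I*pi/3)) + 1*(3 + exp(-2*I*pi/3) + 2*exp(2*I*pi/3))*conj(exp(-2*I*pi/3)) + 1*(2)*conj(-1) + 1*(3 + 2*exp(-2*I*pi/3) + exp(2*I*pi/3))*conj(exp(2*I*pi/3)) + 1*(3 + 2*exp(-I*pi/3) + exp(-2*I*pi/3))*conj(exp(I*pi/3))]
      = (1/6)[(6) + (-1 + 2*exp(2*I*pi/3) + 3*exp(I*pi/3)) + (1 + 2*exp(-2*I*pi/3) + 3*exp(2*I*pi/3)) + (-2) + (1 + 3*exp(-2*I*pi/3) + 2*exp(2*I*pi/3)) + (-1 + 3*exp(-I*pi/3) + 2*exp(-2*I*pi/3))] = 0/6 = 0
(Exp terms are combined using exp(i*s)*conj(exp(i*t)) = exp(i*(s-t)), and sums of them are collapsed using the identity that for every m > 1 the m distinct m-th roots of unity sum to 0, e.g. 1 + exp(2*I*pi/3) + exp(-2*I*pi/3) = 0.)
Dimension check: dim(rho) = sum (mult * dim) = 3*1 + 2*1 + 1*1 + 0*1 + 0*1 + 0*1 = 6 = chi_rho(e) = 6.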